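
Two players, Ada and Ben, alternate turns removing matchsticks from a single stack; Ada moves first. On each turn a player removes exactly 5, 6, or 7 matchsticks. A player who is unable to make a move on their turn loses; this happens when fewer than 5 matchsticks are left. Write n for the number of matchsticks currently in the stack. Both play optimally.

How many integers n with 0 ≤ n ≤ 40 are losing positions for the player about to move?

Positions with no move are L. A position that does have a move is losing for the player to move precisely when every available move leads to a winning position for the opponent. Fill in the labels:
n=0: no move → L
n=1: no move → L
n=2: no move → L
n=3: no move → L
n=4: no move → L
n=5: reaches L-position 0 → W
n=6: reaches L-position 1 → W
n=7: reaches L-position 2 → W
n=8: reaches L-position 3 → W
n=9: reaches L-position 4 → W
n=10: reaches L-position 4 → W
n=11: reaches L-position 4 → W
n=12: only reaches 7(W), 6(W), 5(W), all W → L
n=13: only reaches 8(W), 7(W), 6(W), all W → L
n=14: only reaches 9(W), 8(W), 7(W), all W → L
n=15: only reaches 10(W), 9(W), 8(W), all W → L
n=16: only reaches 11(W), 10(W), 9(W), all W → L
n=17: reaches L-position 12 → W
n=18: reaches L-position 13 → W
n=19: reaches L-position 14 → W
n=20: reaches L-position 15 → W
n=21: reaches L-position 16 → W
n=22: reaches L-position 16 → W
n=23: reaches L-position 16 → W
n=24: only reaches 19(W), 18(W), 17(W), all W → L
n=25: only reaches 20(W), 19(W), 18(W), all W → L
n=26: only reaches 21(W), 20(W), 19(W), all W → L
n=27: only reaches 22(W), 21(W), 20(W), all W → L
n=28: only reaches 23(W), 22(W), 21(W), all W → L
n=29: reaches L-position 24 → W
n=30: reaches L-position 25 → W
n=31: reaches L-position 26 → W
n=32: reaches L-position 27 → W
n=33: reaches L-position 28 → W
n=34: reaches L-position 28 → W
n=35: reaches L-position 28 → W
n=36: only reaches 31(W), 30(W), 29(W), all W → L
n=37: only reaches 32(W), 31(W), 30(W), all W → L
n=38: only reaches 33(W), 32(W), 31(W), all W → L
n=39: only reaches 34(W), 33(W), 32(W), all W → L
n=40: only reaches 35(W), 34(W), 33(W), all W → L
L entries with 0 ≤ n ≤ 40: n = 0, 1, 2, 3, 4, 12, 13, 14, 15, 16, 24, 25, 26, 27, 28, 36, 37, 38, 39, 40; that makes 20.

20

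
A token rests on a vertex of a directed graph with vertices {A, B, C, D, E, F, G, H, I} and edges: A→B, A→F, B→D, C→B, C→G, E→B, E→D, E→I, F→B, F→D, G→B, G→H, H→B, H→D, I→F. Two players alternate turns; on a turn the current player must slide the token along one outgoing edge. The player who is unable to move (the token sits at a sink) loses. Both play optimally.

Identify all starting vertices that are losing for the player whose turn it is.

Classify positions by backward induction: terminal positions (no move available) are L. From any other position, the mover wins iff some move reaches an L.
Every edge goes from a vertex to one that appears earlier in the order D, B, H, F, I, A, G, C, E, so processing vertices in that order labels each vertex after all of its successors.
D: no outgoing edge → L
B: reaches L-position D → W
H: reaches L-position D → W
F: reaches L-position D → W
I: only reaches F(W), which is W → L
A: only reaches F(W), B(W), all W → L
G: only reaches H(W), B(W), all W → L
C: reaches L-position G → W
E: reaches L-position I → W
The losing starting vertices are exactly the entries labelled L in this table (4 of them).

A, D, G, I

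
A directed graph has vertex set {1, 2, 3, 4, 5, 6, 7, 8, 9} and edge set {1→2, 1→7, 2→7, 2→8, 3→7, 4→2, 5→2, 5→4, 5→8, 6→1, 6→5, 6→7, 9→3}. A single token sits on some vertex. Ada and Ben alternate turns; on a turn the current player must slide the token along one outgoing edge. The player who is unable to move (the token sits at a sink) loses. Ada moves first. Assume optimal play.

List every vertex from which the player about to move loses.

Build the W/L table. Terminal = L. A non-terminal position is W if it has a move to some L; otherwise it is L.
Every edge goes from a vertex to one that appears earlier in the order 7, 8, 3, 2, 4, 5, 9, 1, 6, so processing vertices in that order labels each vertex after all of its successors.
7: no outgoing edge → L
8: no outgoing edge → L
3: reaches L-position 7 → W
2: reaches L-position 8 → W
4: only reaches 2(W), which is W → L
5: reaches L-position 4 → W
9: only reaches 3(W), which is W → L
1: reaches L-position 7 → W
6: reaches L-position 7 → W
The losing starting vertices are exactly the entries labelled L in this table (4 of them).

4, 7, 8, 9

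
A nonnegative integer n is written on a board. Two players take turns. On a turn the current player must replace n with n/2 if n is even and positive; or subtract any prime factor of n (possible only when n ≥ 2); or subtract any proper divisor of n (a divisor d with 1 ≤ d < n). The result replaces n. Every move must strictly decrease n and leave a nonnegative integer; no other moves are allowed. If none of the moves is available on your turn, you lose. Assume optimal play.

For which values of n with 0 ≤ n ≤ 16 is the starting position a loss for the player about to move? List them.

Compute win/loss labels from the base case upward. A position with no move is L. Any other position is W if it can reach an L in one move, else L.
n=0: no move → L
n=1: no move → L
n=2: can move to 0, which is L ⇒ W
n=3: can move to 0, which is L ⇒ W
n=4: moves to 2(W), 3(W); every one is W ⇒ L
n=5: can move to 0, which is L ⇒ W
n=6: can move to 4, which is L ⇒ W
n=7: can move to 0, which is L ⇒ W
n=8: can move to 4, which is L ⇒ W
n=9: moves to 6(W), 8(W); every one is W ⇒ L
n=10: can move to 9, which is L ⇒ W
n=11: can move to 0, which is L ⇒ W
n=12: can move to 9, which is L ⇒ W
n=13: can move to 0, which is L ⇒ W
n=14: moves to 7(W), 12(W), 13(W); every one is W ⇒ L
n=15: can move to 14, which is L ⇒ W
n=16: can move to 14, which is L ⇒ W
Reading off the rows marked L gives the requested list; there are 5 such values of n.

0, 1, 4, 9, 14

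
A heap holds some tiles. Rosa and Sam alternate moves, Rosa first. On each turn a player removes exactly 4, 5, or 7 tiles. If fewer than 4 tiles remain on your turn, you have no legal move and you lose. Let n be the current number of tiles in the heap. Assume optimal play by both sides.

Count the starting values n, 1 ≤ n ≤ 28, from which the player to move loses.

11

Build the W/L table. Terminal = L. A non-terminal position is W if it has a move to some L; otherwise it is L.
n=0: no move → L
n=1: no move → L
n=2: no move → L
n=3: no move → L
n=4: →0(L), so W
n=5: →1(L), so W
n=6: →2(L), so W
n=7: →3(L), so W
n=8: →3(L), so W
n=9: →2(L), so W
n=10: →3(L), so W
n=11: →7(W), 6(W), 4(W) — all W, so L
n=12: →8(W), 7(W), 5(W) — all W, so L
n=13: →9(W), 8(W), 6(W) — all W, so L
n=14: →10(W), 9(W), 7(W) — all W, so L
n=15: →11(L), so W
n=16: →12(L), so W
n=17: →13(L), so W
n=18: →14(L), so W
n=19: →14(L), so W
n=20: →13(L), so W
n=21: →14(L), so W
n=22: →18(W), 17(W), 15(W) — all W, so L
n=23: →19(W), 18(W), 16(W) — all W, so L
n=24: →20(W), 19(W), 17(W) — all W, so L
n=25: →21(W), 20(W), 18(W) — all W, so L
n=26: →22(L), so W
n=27: →23(L), so W
n=28: →24(L), so W
L entries with 1 ≤ n ≤ 28 (n=0 is outside the asked range and is not counted): n = 1, 2, 3, 11, 12, 13, 14, 22, 23, 24, 25; that makes 11.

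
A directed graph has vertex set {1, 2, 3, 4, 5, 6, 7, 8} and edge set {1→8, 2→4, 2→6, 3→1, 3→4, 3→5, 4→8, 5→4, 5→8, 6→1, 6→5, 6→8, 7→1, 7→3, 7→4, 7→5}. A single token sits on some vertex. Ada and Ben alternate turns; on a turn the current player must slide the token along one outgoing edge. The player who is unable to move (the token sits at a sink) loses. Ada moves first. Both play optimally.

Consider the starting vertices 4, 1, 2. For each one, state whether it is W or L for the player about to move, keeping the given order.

4: W, 1: W, 2: L

Build the W/L table. Terminal = L. A non-terminal position is W if it has a move to some L; otherwise it is L.
Every edge goes from a vertex to one that appears earlier in the order 8, 1, 4, 5, 6, 3, 2, 7, so processing vertices in that order labels each vertex after all of its successors.
8: no outgoing edge → L
1: can move to 8, which is L ⇒ W
4: can move to 8, which is L ⇒ W
5: can move to 8, which is L ⇒ W
6: can move to 8, which is L ⇒ W
3: moves to 5(W), 4(W), 1(W); every one is W ⇒ L
2: moves to 6(W), 4(W); every one is W ⇒ L
7: can move to 3, which is L ⇒ W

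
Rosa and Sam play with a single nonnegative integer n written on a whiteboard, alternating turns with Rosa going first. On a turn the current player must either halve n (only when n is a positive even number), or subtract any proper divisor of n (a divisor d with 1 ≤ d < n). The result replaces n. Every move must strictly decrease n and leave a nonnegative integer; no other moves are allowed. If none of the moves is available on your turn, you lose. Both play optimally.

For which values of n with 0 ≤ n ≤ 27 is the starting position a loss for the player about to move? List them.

0, 1, 3, 5, 7, 9, 11, 13, 15, 17, 19, 21, 23, 25, 27

Use the standard recursion: the mover loses at a terminal position; elsewhere, the mover wins exactly when some move hands the opponent an L position.
n=0: no move → L
n=1: no move → L
n=2: reaches L-position 1 → W
n=3: only reaches 2(W), which is W → L
n=4: reaches L-position 3 → W
n=5: only reaches 4(W), which is W → L
n=6: reaches L-position 3 → W
n=7: only reaches 6(W), which is W → L
n=8: reaches L-position 7 → W
n=9: only reaches 6(W), 8(W), all W → L
n=10: reaches L-position 5 → W
n=11: only reaches 10(W), which is W → L
n=12: reaches L-position 9 → W
n=13: only reaches 12(W), which is W → L
n=14: reaches L-position 7 → W
n=15: only reaches 10(W), 12(W), 14(W), all W → L
n=16: reaches L-position 15 → W
n=17: only reaches 16(W), which is W → L
n=18: reaches L-position 9 → W
n=19: only reaches 18(W), which is W → L
n=20: reaches L-position 15 → W
n=21: only reaches 14(W), 18(W), 20(W), all W → L
n=22: reaches L-position 11 → W
n=23: only reaches 22(W), which is W → L
n=24: reaches L-position 21 → W
n=25: only reaches 20(W), 24(W), all W → L
n=26: reaches L-position 13 → W
n=27: only reaches 18(W), 24(W), 26(W), all W → L
The losing starting values of n are exactly the entries labelled L in this table (15 of them).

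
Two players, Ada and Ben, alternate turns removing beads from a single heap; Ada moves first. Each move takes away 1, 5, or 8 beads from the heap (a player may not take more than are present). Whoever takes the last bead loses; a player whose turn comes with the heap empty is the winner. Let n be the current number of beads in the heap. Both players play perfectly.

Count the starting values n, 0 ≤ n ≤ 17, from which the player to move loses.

6

Positions with no move are W. A position that does have a move is losing for the player to move precisely when every available move leads to a winning position for the opponent. Fill in the labels:
n=0: no move; the opponent has just taken the last bead and therefore loses → W
n=1: →0(W) only, which is W, so L
n=2: →1(L), so W
n=3: →2(W) only, which is W, so L
n=4: →3(L), so W
n=5: →4(W), 0(W) — all W, so L
n=6: →5(L), so W
n=7: →6(W), 2(W) — all W, so L
n=8: →7(L), so W
n=9: →1(L), so W
n=10: →5(L), so W
n=11: →3(L), so W
n=12: →7(L), so W
n=13: →5(L), so W
n=14: →13(W), 9(W), 6(W) — all W, so L
n=15: →14(L), so W
n=16: →15(W), 11(W), 8(W) — all W, so L
n=17: →16(L), so W
L entries with 0 ≤ n ≤ 17: n = 1, 3, 5, 7, 14, 16; that makes 6.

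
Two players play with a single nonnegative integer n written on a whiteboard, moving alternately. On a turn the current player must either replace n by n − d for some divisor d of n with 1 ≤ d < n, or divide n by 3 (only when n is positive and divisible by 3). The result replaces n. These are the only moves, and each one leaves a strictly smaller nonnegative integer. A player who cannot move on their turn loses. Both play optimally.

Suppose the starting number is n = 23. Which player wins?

The second player wins.

Use the standard recursion: the mover loses at a terminal position; elsewhere, the mover wins exactly when some move hands the opponent an L position.
n=0: no move → L
n=1: no move → L
n=2: reaches L-position 1 → W
n=3: reaches L-position 1 → W
n=4: only reaches 2(W), 3(W), all W → L
n=5: reaches L-position 4 → W
n=6: reaches L-position 4 → W
n=7: only reaches 6(W), which is W → L
n=8: reaches L-position 4 → W
n=9: only reaches 3(W), 6(W), 8(W), all W → L
n=10: reaches L-position 9 → W
n=11: only reaches 10(W), which is W → L
n=12: reaches L-position 4 → W
n=13: only reaches 12(W), which is W → L
n=14: reaches L-position 7 → W
n=15: only reaches 5(W), 10(W), 12(W), 14(W), all W → L
n=16: reaches L-position 15 → W
n=17: only reaches 16(W), which is W → L
n=18: reaches L-position 9 → W
n=19: only reaches 18(W), which is W → L
n=20: reaches L-position 15 → W
n=21: reaches L-position 7 → W
n=22: reaches L-position 11 → W
n=23: only reaches 22(W), which is W → L
The starting position 23 is L: whatever the player to move does, the opponent receives a W position.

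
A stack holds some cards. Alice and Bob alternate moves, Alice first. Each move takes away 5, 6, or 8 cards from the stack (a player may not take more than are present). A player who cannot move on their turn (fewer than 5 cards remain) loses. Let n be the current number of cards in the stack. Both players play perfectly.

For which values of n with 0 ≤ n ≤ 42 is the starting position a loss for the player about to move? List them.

0, 1, 2, 3, 4, 13, 14, 15, 16, 17, 26, 27, 28, 29, 30, 39, 40, 41, 42

Positions with no move are L. A position that does have a move is losing for the player to move precisely when every available move leads to a winning position for the opponent. Fill in the labels:
n=0: no move → L
n=1: no move → L
n=2: no move → L
n=3: no move → L
n=4: no move → L
n=5: reaches L-position 0 → W
n=6: reaches L-position 1 → W
n=7: reaches L-position 2 → W
n=8: reaches L-position 3 → W
n=9: reaches L-position 4 → W
n=10: reaches L-position 4 → W
n=11: reaches L-position 3 → W
n=12: reaches L-position 4 → W
n=13: only reaches 8(W), 7(W), 5(W), all W → L
n=14: only reaches 9(W), 8(W), 6(W), all W → L
n=15: only reaches 10(W), 9(W), 7(W), all W → L
n=16: only reaches 11(W), 10(W), 8(W), all W → L
n=17: only reaches 12(W), 11(W), 9(W), all W → L
n=18: reaches L-position 13 → W
n=19: reaches L-position 14 → W
n=20: reaches L-position 15 → W
n=21: reaches L-position 16 → W
n=22: reaches L-position 17 → W
n=23: reaches L-position 17 → W
n=24: reaches L-position 16 → W
n=25: reaches L-position 17 → W
n=26: only reaches 21(W), 20(W), 18(W), all W → L
n=27: only reaches 22(W), 21(W), 19(W), all W → L
n=28: only reaches 23(W), 22(W), 20(W), all W → L
n=29: only reaches 24(W), 23(W), 21(W), all W → L
n=30: only reaches 25(W), 24(W), 22(W), all W → L
n=31: reaches L-position 26 → W
n=32: reaches L-position 27 → W
n=33: reaches L-position 28 → W
n=34: reaches L-position 29 → W
n=35: reaches L-position 30 → W
n=36: reaches L-position 30 → W
n=37: reaches L-position 29 → W
n=38: reaches L-position 30 → W
n=39: only reaches 34(W), 33(W), 31(W), all W → L
n=40: only reaches 35(W), 34(W), 32(W), all W → L
n=41: only reaches 36(W), 35(W), 33(W), all W → L
n=42: only reaches 37(W), 36(W), 34(W), all W → L
The losing starting values of n are exactly the entries labelled L in this table (19 of them).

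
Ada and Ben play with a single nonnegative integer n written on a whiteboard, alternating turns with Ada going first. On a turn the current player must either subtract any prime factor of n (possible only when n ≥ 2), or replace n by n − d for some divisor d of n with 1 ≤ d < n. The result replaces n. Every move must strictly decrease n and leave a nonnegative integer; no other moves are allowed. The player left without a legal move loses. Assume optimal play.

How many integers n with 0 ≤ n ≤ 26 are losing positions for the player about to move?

Compute win/loss labels from the base case upward. A position with no move is L. Any other position is W if it can reach an L in one move, else L.
n=0: no move → L
n=1: no move → L
n=2: W (go to 0, an L position)
n=3: W (go to 0, an L position)
n=4: L (options 2(W), 3(W) are all W)
n=5: W (go to 0, an L position)
n=6: W (go to 4, an L position)
n=7: W (go to 0, an L position)
n=8: W (go to 4, an L position)
n=9: L (options 6(W), 8(W) are all W)
n=10: W (go to 9, an L position)
n=11: W (go to 0, an L position)
n=12: W (go to 9, an L position)
n=13: W (go to 0, an L position)
n=14: L (options 7(W), 12(W), 13(W) are all W)
n=15: W (go to 14, an L position)
n=16: W (go to 14, an L position)
n=17: W (go to 0, an L position)
n=18: W (go to 9, an L position)
n=19: W (go to 0, an L position)
n=20: L (options 10(W), 15(W), 16(W), 18(W), 19(W) are all W)
n=21: W (go to 14, an L position)
n=22: W (go to 20, an L position)
n=23: W (go to 0, an L position)
n=24: W (go to 20, an L position)
n=25: W (go to 20, an L position)
n=26: L (options 13(W), 24(W), 25(W) are all W)
L entries with 0 ≤ n ≤ 26: n = 0, 1, 4, 9, 14, 20, 26; that makes 7.

7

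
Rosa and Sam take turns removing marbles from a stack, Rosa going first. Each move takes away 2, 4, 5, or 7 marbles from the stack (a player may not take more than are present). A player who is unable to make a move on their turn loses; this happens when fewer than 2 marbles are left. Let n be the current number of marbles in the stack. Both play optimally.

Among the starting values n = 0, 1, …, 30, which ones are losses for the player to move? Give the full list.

Build the W/L table. Terminal = L. A non-terminal position is W if it has a move to some L; otherwise it is L.
n=0: no move → L
n=1: no move → L
n=2: can move to 0, which is L ⇒ W
n=3: can move to 1, which is L ⇒ W
n=4: can move to 0, which is L ⇒ W
n=5: can move to 1, which is L ⇒ W
n=6: can move to 1, which is L ⇒ W
n=7: can move to 0, which is L ⇒ W
n=8: can move to 1, which is L ⇒ W
n=9: moves to 7(W), 5(W), 4(W), 2(W); every one is W ⇒ L
n=10: moves to 8(W), 6(W), 5(W), 3(W); every one is W ⇒ L
n=11: can move to 9, which is L ⇒ W
n=12: can move to 10, which is L ⇒ W
n=13: can move to 9, which is L ⇒ W
n=14: can move to 10, which is L ⇒ W
n=15: can move to 10, which is L ⇒ W
n=16: can move to 9, which is L ⇒ W
n=17: can move to 10, which is L ⇒ W
n=18: moves to 16(W), 14(W), 13(W), 11(W); every one is W ⇒ L
n=19: moves to 17(W), 15(W), 14(W), 12(W); every one is W ⇒ L
n=20: can move to 18, which is L ⇒ W
n=21: can move to 19, which is L ⇒ W
n=22: can move to 18, which is L ⇒ W
n=23: can move to 19, which is L ⇒ W
n=24: can move to 19, which is L ⇒ W
n=25: can move to 18, which is L ⇒ W
n=26: can move to 19, which is L ⇒ W
n=27: moves to 25(W), 23(W), 22(W), 20(W); every one is W ⇒ L
n=28: moves to 26(W), 24(W), 23(W), 21(W); every one is W ⇒ L
n=29: can move to 27, which is L ⇒ W
n=30: can move to 28, which is L ⇒ W
The losing starting values of n are exactly the entries labelled L in this table (8 of them).

0, 1, 9, 10, 18, 19, 27, 28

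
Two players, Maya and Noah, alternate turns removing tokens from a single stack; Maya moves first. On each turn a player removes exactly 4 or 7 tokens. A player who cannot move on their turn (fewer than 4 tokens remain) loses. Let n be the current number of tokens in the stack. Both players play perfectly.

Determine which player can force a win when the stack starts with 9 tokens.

Maya wins.

Classify positions by backward induction: terminal positions (no move available) are L. From any other position, the mover wins iff some move reaches an L.
n=0: no move → L
n=1: no move → L
n=2: no move → L
n=3: no move → L
n=4: reaches L-position 0 → W
n=5: reaches L-position 1 → W
n=6: reaches L-position 2 → W
n=7: reaches L-position 3 → W
n=8: reaches L-position 1 → W
n=9: reaches L-position 2 → W
The starting position 9 is W: Maya should remove 7, leaving 2, handing over an L position.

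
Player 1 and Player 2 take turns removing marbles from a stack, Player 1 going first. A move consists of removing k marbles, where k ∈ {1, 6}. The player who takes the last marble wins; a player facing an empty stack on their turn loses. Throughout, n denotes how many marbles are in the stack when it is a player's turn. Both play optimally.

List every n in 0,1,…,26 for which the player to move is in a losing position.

0, 2, 4, 7, 9, 11, 14, 16, 18, 21, 23, 25

Compute win/loss labels from the base case upward. A position with no move is L. Any other position is W if it can reach an L in one move, else L.
n=0: no move → L
n=1: reaches L-position 0 → W
n=2: only reaches 1(W), which is W → L
n=3: reaches L-position 2 → W
n=4: only reaches 3(W), which is W → L
n=5: reaches L-position 4 → W
n=6: reaches L-position 0 → W
n=7: only reaches 6(W), 1(W), all W → L
n=8: reaches L-position 7 → W
n=9: only reaches 8(W), 3(W), all W → L
n=10: reaches L-position 9 → W
n=11: only reaches 10(W), 5(W), all W → L
n=12: reaches L-position 11 → W
n=13: reaches L-position 7 → W
n=14: only reaches 13(W), 8(W), all W → L
n=15: reaches L-position 14 → W
n=16: only reaches 15(W), 10(W), all W → L
n=17: reaches L-position 16 → W
n=18: only reaches 17(W), 12(W), all W → L
n=19: reaches L-position 18 → W
n=20: reaches L-position 14 → W
n=21: only reaches 20(W), 15(W), all W → L
n=22: reaches L-position 21 → W
n=23: only reaches 22(W), 17(W), all W → L
n=24: reaches L-position 23 → W
n=25: only reaches 24(W), 19(W), all W → L
n=26: reaches L-position 25 → W
The losing starting values of n are exactly the entries labelled L in this table (12 of them).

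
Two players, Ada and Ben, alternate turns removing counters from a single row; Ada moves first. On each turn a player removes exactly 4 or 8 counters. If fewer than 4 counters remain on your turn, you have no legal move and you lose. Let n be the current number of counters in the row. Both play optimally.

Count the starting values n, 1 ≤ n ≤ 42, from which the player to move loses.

15

Label each position W (a win for the player to move) or L (a loss). A position with no legal move is L; any other position is W exactly when some move reaches an L, and L when every move reaches a W.
n=0: no move → L
n=1: no move → L
n=2: no move → L
n=3: no move → L
n=4: →0(L), so W
n=5: →1(L), so W
n=6: →2(L), so W
n=7: →3(L), so W
n=8: →0(L), so W
n=9: →1(L), so W
n=10: →2(L), so W
n=11: →3(L), so W
n=12: →8(W), 4(W) — all W, so L
n=13: →9(W), 5(W) — all W, so L
n=14: →10(W), 6(W) — all W, so L
n=15: →11(W), 7(W) — all W, so L
n=16: →12(L), so W
n=17: →13(L), so W
n=18: →14(L), so W
n=19: →15(L), so W
n=20: →12(L), so W
n=21: →13(L), so W
n=22: →14(L), so W
n=23: →15(L), so W
n=24: →20(W), 16(W) — all W, so L
n=25: →21(W), 17(W) — all W, so L
n=26: →22(W), 18(W) — all W, so L
n=27: →23(W), 19(W) — all W, so L
n=28: →24(L), so W
n=29: →25(L), so W
n=30: →26(L), so W
n=31: →27(L), so W
n=32: →24(L), so W
n=33: →25(L), so W
n=34: →26(L), so W
n=35: →27(L), so W
n=36: →32(W), 28(W) — all W, so L
n=37: →33(W), 29(W) — all W, so L
n=38: →34(W), 30(W) — all W, so L
n=39: →35(W), 31(W) — all W, so L
n=40: →36(L), so W
n=41: →37(L), so W
n=42: →38(L), so W
L entries with 1 ≤ n ≤ 42 (n=0 is outside the asked range and is not counted): n = 1, 2, 3, 12, 13, 14, 15, 24, 25, 26, 27, 36, 37, 38, 39; that makes 15.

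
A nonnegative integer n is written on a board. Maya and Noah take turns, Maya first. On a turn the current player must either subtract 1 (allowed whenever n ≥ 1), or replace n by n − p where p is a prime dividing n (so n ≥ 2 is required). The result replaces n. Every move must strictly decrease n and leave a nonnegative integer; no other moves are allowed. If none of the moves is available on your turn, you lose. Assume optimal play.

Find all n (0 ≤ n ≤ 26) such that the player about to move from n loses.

Positions with no move are L. A position that does have a move is losing for the player to move precisely when every available move leads to a winning position for the opponent. Fill in the labels:
n=0: no move → L
n=1: reaches L-position 0 → W
n=2: reaches L-position 0 → W
n=3: reaches L-position 0 → W
n=4: only reaches 2(W), 3(W), all W → L
n=5: reaches L-position 0 → W
n=6: reaches L-position 4 → W
n=7: reaches L-position 0 → W
n=8: only reaches 6(W), 7(W), all W → L
n=9: reaches L-position 8 → W
n=10: reaches L-position 8 → W
n=11: reaches L-position 0 → W
n=12: only reaches 9(W), 10(W), 11(W), all W → L
n=13: reaches L-position 0 → W
n=14: reaches L-position 12 → W
n=15: reaches L-position 12 → W
n=16: only reaches 14(W), 15(W), all W → L
n=17: reaches L-position 0 → W
n=18: reaches L-position 16 → W
n=19: reaches L-position 0 → W
n=20: only reaches 15(W), 18(W), 19(W), all W → L
n=21: reaches L-position 20 → W
n=22: reaches L-position 20 → W
n=23: reaches L-position 0 → W
n=24: only reaches 21(W), 22(W), 23(W), all W → L
n=25: reaches L-position 20 → W
n=26: reaches L-position 24 → W
The losing starting values of n are exactly the entries labelled L in this table (7 of them).

0, 4, 8, 12, 16, 20, 24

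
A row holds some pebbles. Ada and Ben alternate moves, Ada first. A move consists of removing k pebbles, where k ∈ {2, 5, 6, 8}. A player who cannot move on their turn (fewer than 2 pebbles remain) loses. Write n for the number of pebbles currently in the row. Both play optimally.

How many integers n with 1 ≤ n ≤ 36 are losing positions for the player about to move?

Classify positions by backward induction: terminal positions (no move available) are L. From any other position, the mover wins iff some move reaches an L.
n=0: no move → L
n=1: no move → L
n=2: →0(L), so W
n=3: →1(L), so W
n=4: →2(W) only, which is W, so L
n=5: →0(L), so W
n=6: →4(L), so W
n=7: →1(L), so W
n=8: →0(L), so W
n=9: →4(L), so W
n=10: →4(L), so W
n=11: →9(W), 6(W), 5(W), 3(W) — all W, so L
n=12: →4(L), so W
n=13: →11(L), so W
n=14: →12(W), 9(W), 8(W), 6(W) — all W, so L
n=15: →13(W), 10(W), 9(W), 7(W) — all W, so L
n=16: →14(L), so W
n=17: →15(L), so W
n=18: →16(W), 13(W), 12(W), 10(W) — all W, so L
n=19: →14(L), so W
n=20: →18(L), so W
n=21: →15(L), so W
n=22: →14(L), so W
n=23: →18(L), so W
n=24: →18(L), so W
n=25: →23(W), 20(W), 19(W), 17(W) — all W, so L
n=26: →18(L), so W
n=27: →25(L), so W
n=28: →26(W), 23(W), 22(W), 20(W) — all W, so L
n=29: →27(W), 24(W), 23(W), 21(W) — all W, so L
n=30: →28(L), so W
n=31: →29(L), so W
n=32: →30(W), 27(W), 26(W), 24(W) — all W, so L
n=33: →28(L), so W
n=34: →32(L), so W
n=35: →29(L), so W
n=36: →28(L), so W
L entries with 1 ≤ n ≤ 36 (n=0 is outside the asked range and is not counted): n = 1, 4, 11, 14, 15, 18, 25, 28, 29, 32; that makes 10.

10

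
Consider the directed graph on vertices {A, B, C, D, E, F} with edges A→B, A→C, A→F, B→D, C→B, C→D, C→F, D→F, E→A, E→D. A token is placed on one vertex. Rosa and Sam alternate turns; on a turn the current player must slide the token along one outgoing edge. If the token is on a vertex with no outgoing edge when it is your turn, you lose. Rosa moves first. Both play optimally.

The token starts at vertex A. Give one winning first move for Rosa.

Move to B.

Work bottom-up. With no move the player to move loses. Otherwise the position is W if at least one move leads to an L position for the opponent, and L if every move leads to a W.
Every edge goes from a vertex to one that appears earlier in the order F, D, B, C, A, E, so processing vertices in that order labels each vertex after all of its successors.
F: no outgoing edge → L
D: W (go to F, an L position)
B: L (sole option D(W) is W)
C: W (go to B, an L position)
A: W (go to B, an L position)
E: L (options A(W), D(W) are all W)
From A, the L positions reachable in one move are: B, F. Any move reaching one of these is winning.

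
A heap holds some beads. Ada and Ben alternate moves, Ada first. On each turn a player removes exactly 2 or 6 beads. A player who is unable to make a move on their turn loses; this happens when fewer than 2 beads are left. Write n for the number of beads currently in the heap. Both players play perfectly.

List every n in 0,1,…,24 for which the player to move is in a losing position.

0, 1, 4, 5, 8, 9, 12, 13, 16, 17, 20, 21, 24

Classify positions by backward induction: terminal positions (no move available) are L. From any other position, the mover wins iff some move reaches an L.
n=0: no move → L
n=1: no move → L
n=2: can move to 0, which is L ⇒ W
n=3: can move to 1, which is L ⇒ W
n=4: the only move is to 2(W), a W ⇒ L
n=5: the only move is to 3(W), a W ⇒ L
n=6: can move to 4, which is L ⇒ W
n=7: can move to 5, which is L ⇒ W
n=8: moves to 6(W), 2(W); every one is W ⇒ L
n=9: moves to 7(W), 3(W); every one is W ⇒ L
n=10: can move to 8, which is L ⇒ W
n=11: can move to 9, which is L ⇒ W
n=12: moves to 10(W), 6(W); every one is W ⇒ L
n=13: moves to 11(W), 7(W); every one is W ⇒ L
n=14: can move to 12, which is L ⇒ W
n=15: can move to 13, which is L ⇒ W
n=16: moves to 14(W), 10(W); every one is W ⇒ L
n=17: moves to 15(W), 11(W); every one is W ⇒ L
n=18: can move to 16, which is L ⇒ W
n=19: can move to 17, which is L ⇒ W
n=20: moves to 18(W), 14(W); every one is W ⇒ L
n=21: moves to 19(W), 15(W); every one is W ⇒ L
n=22: can move to 20, which is L ⇒ W
n=23: can move to 21, which is L ⇒ W
n=24: moves to 22(W), 18(W); every one is W ⇒ L
Reading off the rows marked L gives the requested list; there are 13 such values of n.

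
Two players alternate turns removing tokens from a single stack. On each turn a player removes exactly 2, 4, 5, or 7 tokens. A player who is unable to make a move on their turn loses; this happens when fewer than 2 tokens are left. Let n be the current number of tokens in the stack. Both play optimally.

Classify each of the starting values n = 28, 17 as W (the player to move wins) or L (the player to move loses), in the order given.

Classify positions by backward induction: terminal positions (no move available) are L. From any other position, the mover wins iff some move reaches an L.
n=0: no move → L
n=1: no move → L
n=2: reaches L-position 0 → W
n=3: reaches L-position 1 → W
n=4: reaches L-position 0 → W
n=5: reaches L-position 1 → W
n=6: reaches L-position 1 → W
n=7: reaches L-position 0 → W
n=8: reaches L-position 1 → W
n=9: only reaches 7(W), 5(W), 4(W), 2(W), all W → L
n=10: only reaches 8(W), 6(W), 5(W), 3(W), all W → L
n=11: reaches L-position 9 → W
n=12: reaches L-position 10 → W
n=13: reaches L-position 9 → W
n=14: reaches L-position 10 → W
n=15: reaches L-position 10 → W
n=16: reaches L-position 9 → W
n=17: reaches L-position 10 → W
n=18: only reaches 16(W), 14(W), 13(W), 11(W), all W → L
n=19: only reaches 17(W), 15(W), 14(W), 12(W), all W → L
n=20: reaches L-position 18 → W
n=21: reaches L-position 19 → W
n=22: reaches L-position 18 → W
n=23: reaches L-position 19 → W
n=24: reaches L-position 19 → W
n=25: reaches L-position 18 → W
n=26: reaches L-position 19 → W
n=27: only reaches 25(W), 23(W), 22(W), 20(W), all W → L
n=28: only reaches 26(W), 24(W), 23(W), 21(W), all W → L

28: L, 17: W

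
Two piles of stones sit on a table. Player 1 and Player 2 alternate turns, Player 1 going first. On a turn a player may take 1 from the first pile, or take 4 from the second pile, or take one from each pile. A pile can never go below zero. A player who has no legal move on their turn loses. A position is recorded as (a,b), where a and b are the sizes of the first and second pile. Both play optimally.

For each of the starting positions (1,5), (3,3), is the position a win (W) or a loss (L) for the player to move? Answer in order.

Classify positions by backward induction: terminal positions (no move available) are L. From any other position, the mover wins iff some move reaches an L.
No move ever increases a pile, so every position that can arise here has a ≤ 3 and b ≤ 5; it is enough to label the cells with 0 ≤ a ≤ 3 and 0 ≤ b ≤ 5.
Every move lowers a or b (never raises either), so fill the grid row by row in increasing a, and left to right within a row: each cell's successors are then already labelled.
      b=0  b=1  b=2  b=3  b=4  b=5
a=0:    L    L    L    L    W    W
a=1:    W    W    W    W    W    L
a=2:    L    L    L    L    W    W
a=3:    W    W    W    W    W    L
Cells with no legal move (terminal, hence L): (0,0), (0,1), (0,2), (0,3).
The remaining L cells, each justified by listing all of its moves:
(1,5): L (options (0,5)(W), (1,1)(W), (0,4)(W) are all W)
(2,0): L (sole option (1,0)(W) is W)
(2,1): L (options (1,1)(W), (1,0)(W) are all W)
(2,2): L (options (1,2)(W), (1,1)(W) are all W)
(2,3): L (options (1,3)(W), (1,2)(W) are all W)
(3,5): L (options (2,5)(W), (3,1)(W), (2,4)(W) are all W)
Every other cell has at least one move into one of the L cells above, so it is W.
(1,5): one of the L cells justified above, so L
(3,3): the move to (2,3) reaches an L cell, so W

(1,5): L, (3,3): W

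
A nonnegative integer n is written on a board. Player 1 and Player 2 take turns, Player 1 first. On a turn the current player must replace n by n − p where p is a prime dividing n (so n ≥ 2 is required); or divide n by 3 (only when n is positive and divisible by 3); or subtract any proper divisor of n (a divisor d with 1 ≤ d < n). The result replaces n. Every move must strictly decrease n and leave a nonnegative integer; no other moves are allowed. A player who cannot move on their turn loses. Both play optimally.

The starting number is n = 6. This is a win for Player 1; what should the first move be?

Label each position W (a win for the player to move) or L (a loss). A position with no legal move is L; any other position is W exactly when some move reaches an L, and L when every move reaches a W.
n=0: no move → L
n=1: no move → L
n=2: →0(L), so W
n=3: →0(L), so W
n=4: →2(W), 3(W) — all W, so L
n=5: →0(L), so W
n=6: →4(L), so W
From 6, the L positions reachable in one move are: 4.

Move to 4.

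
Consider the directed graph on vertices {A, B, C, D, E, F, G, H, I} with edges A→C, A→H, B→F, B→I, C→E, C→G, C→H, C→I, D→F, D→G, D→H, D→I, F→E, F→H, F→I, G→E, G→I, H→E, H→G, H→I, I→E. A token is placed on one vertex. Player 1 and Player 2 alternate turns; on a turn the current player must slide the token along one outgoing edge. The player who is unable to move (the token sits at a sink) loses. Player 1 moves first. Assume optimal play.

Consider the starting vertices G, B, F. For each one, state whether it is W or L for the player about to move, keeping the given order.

Classify positions by backward induction: terminal positions (no move available) are L. From any other position, the mover wins iff some move reaches an L.
Every edge goes from a vertex to one that appears earlier in the order E, I, G, H, C, F, A, B, D, so processing vertices in that order labels each vertex after all of its successors.
E: no outgoing edge → L
I: W (go to E, an L position)
G: W (go to E, an L position)
H: W (go to E, an L position)
C: W (go to E, an L position)
F: W (go to E, an L position)
A: L (options C(W), H(W) are all W)
B: L (options F(W), I(W) are all W)
D: L (options F(W), H(W), G(W), I(W) are all W)

G: W, B: L, F: W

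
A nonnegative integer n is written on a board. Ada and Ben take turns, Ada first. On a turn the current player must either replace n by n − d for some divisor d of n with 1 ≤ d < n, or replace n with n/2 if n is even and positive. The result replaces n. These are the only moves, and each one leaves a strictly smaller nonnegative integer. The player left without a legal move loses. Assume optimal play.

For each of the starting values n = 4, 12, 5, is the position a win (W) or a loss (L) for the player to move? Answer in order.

4: W, 12: W, 5: L

Positions with no move are L. A position that does have a move is losing for the player to move precisely when every available move leads to a winning position for the opponent. Fill in the labels:
n=0: no move → L
n=1: no move → L
n=2: reaches L-position 1 → W
n=3: only reaches 2(W), which is W → L
n=4: reaches L-position 3 → W
n=5: only reaches 4(W), which is W → L
n=6: reaches L-position 3 → W
n=7: only reaches 6(W), which is W → L
n=8: reaches L-position 7 → W
n=9: only reaches 6(W), 8(W), all W → L
n=10: reaches L-position 5 → W
n=11: only reaches 10(W), which is W → L
n=12: reaches L-position 9 → W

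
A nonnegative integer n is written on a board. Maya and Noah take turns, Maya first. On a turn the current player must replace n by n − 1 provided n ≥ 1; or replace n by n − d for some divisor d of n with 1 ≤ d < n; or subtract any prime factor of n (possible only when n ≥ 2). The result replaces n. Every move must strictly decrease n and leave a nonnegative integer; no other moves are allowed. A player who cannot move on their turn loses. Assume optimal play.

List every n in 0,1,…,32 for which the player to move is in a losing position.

0, 4, 9, 14, 20, 26, 32

Label each position W (a win for the player to move) or L (a loss). A position with no legal move is L; any other position is W exactly when some move reaches an L, and L when every move reaches a W.
n=0: no move → L
n=1: can move to 0, which is L ⇒ W
n=2: can move to 0, which is L ⇒ W
n=3: can move to 0, which is L ⇒ W
n=4: moves to 2(W), 3(W); every one is W ⇒ L
n=5: can move to 0, which is L ⇒ W
n=6: can move to 4, which is L ⇒ W
n=7: can move to 0, which is L ⇒ W
n=8: can move to 4, which is L ⇒ W
n=9: moves to 6(W), 8(W); every one is W ⇒ L
n=10: can move to 9, which is L ⇒ W
n=11: can move to 0, which is L ⇒ W
n=12: can move to 9, which is L ⇒ W
n=13: can move to 0, which is L ⇒ W
n=14: moves to 7(W), 12(W), 13(W); every one is W ⇒ L
n=15: can move to 14, which is L ⇒ W
n=16: can move to 14, which is L ⇒ W
n=17: can move to 0, which is L ⇒ W
n=18: can move to 9, which is L ⇒ W
n=19: can move to 0, which is L ⇒ W
n=20: moves to 10(W), 15(W), 16(W), 18(W), 19(W); every one is W ⇒ L
n=21: can move to 14, which is L ⇒ W
n=22: can move to 20, which is L ⇒ W
n=23: can move to 0, which is L ⇒ W
n=24: can move to 20, which is L ⇒ W
n=25: can move to 20, which is L ⇒ W
n=26: moves to 13(W), 24(W), 25(W); every one is W ⇒ L
n=27: can move to 26, which is L ⇒ W
n=28: can move to 14, which is L ⇒ W
n=29: can move to 0, which is L ⇒ W
n=30: can move to 20, which is L ⇒ W
n=31: can move to 0, which is L ⇒ W
n=32: moves to 16(W), 24(W), 28(W), 30(W), 31(W); every one is W ⇒ L
The losing starting values of n are exactly the entries labelled L in this table (7 of them).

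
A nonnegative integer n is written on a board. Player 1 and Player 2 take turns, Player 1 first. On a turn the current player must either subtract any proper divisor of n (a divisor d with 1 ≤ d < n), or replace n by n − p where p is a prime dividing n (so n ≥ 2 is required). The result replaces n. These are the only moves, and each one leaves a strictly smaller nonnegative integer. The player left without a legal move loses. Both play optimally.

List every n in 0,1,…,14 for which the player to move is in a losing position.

Build the W/L table. Terminal = L. A non-terminal position is W if it has a move to some L; otherwise it is L.
n=0: no move → L
n=1: no move → L
n=2: reaches L-position 0 → W
n=3: reaches L-position 0 → W
n=4: only reaches 2(W), 3(W), all W → L
n=5: reaches L-position 0 → W
n=6: reaches L-position 4 → W
n=7: reaches L-position 0 → W
n=8: reaches L-position 4 → W
n=9: only reaches 6(W), 8(W), all W → L
n=10: reaches L-position 9 → W
n=11: reaches L-position 0 → W
n=12: reaches L-position 9 → W
n=13: reaches L-position 0 → W
n=14: only reaches 7(W), 12(W), 13(W), all W → L
The losing starting values of n are exactly the entries labelled L in this table (5 of them).

0, 1, 4, 9, 14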